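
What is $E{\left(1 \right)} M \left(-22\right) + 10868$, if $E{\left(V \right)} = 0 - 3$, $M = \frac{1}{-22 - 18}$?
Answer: $\frac{217327}{20} \approx 10866.0$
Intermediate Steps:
$M = - \frac{1}{40}$ ($M = \frac{1}{-22 - 18} = \frac{1}{-40} = - \frac{1}{40} \approx -0.025$)
$E{\left(V \right)} = -3$ ($E{\left(V \right)} = 0 - 3 = -3$)
$E{\left(1 \right)} M \left(-22\right) + 10868 = \left(-3\right) \left(- \frac{1}{40}\right) \left(-22\right) + 10868 = \frac{3}{40} \left(-22\right) + 10868 = - \frac{33}{20} + 10868 = \frac{217327}{20}$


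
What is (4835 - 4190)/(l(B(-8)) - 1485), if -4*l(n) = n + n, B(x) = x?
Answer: -645/1481 ≈ -0.43552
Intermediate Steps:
l(n) = -n/2 (l(n) = -(n + n)/4 = -n/2)
(4835 - 4190)/(l(B(-8)) - 1485) = (4835 - 4190)/(-½*(-8) - 1485) = 645/(4 - 1485) = 645/(-1481) = 645*(-1/1481) = -645/1481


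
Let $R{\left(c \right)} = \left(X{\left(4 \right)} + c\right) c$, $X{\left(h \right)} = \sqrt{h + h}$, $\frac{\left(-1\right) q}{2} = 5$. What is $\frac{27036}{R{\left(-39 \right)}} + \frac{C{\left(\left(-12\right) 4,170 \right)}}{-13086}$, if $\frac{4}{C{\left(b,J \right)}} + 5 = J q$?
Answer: $\frac{301608617366}{16878748095} + \frac{18024 \sqrt{2}}{19669} \approx 19.165$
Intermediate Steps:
$q = -10$ ($q = \left(-2\right) 5 = -10$)
$X{\left(h \right)} = \sqrt{2} \sqrt{h}$ ($X{\left(h \right)} = \sqrt{2 h} = \sqrt{2} \sqrt{h}$)
$C{\left(b,J \right)} = \frac{4}{-5 - 10 J}$ ($C{\left(b,J \right)} = \frac{4}{-5 + J \left(-10\right)} = \frac{4}{-5 - 10 J}$)
$R{\left(c \right)} = c \left(c + 2 \sqrt{2}\right)$ ($R{\left(c \right)} = \left(\sqrt{2} \sqrt{4} + c\right) c = \left(\sqrt{2} \cdot 2 + c\right) c = \left(2 \sqrt{2} + c\right) c = \left(c + 2 \sqrt{2}\right) c = c \left(c + 2 \sqrt{2}\right)$)
$\frac{27036}{R{\left(-39 \right)}} + \frac{C{\left(\left(-12\right) 4,170 \right)}}{-13086} = \frac{27036}{\left(-39\right) \left(-39 + 2 \sqrt{2}\right)} + \frac{\frac{4}{5} \frac{1}{-1 - 340}}{-13086} = \frac{27036}{1521 - 78 \sqrt{2}} + \frac{4}{5 \left(-1 - 340\right)} \left(- \frac{1}{13086}\right) = \frac{27036}{1521 - 78 \sqrt{2}} + \frac{4}{5 \left(-341\right)} \left(- \frac{1}{13086}\right) = \frac{27036}{1521 - 78 \sqrt{2}} + \frac{4}{5} \left(- \frac{1}{341}\right) \left(- \frac{1}{13086}\right) = \frac{27036}{1521 - 78 \sqrt{2}} - - \frac{2}{11155815} = \frac{27036}{1521 - 78 \sqrt{2}} + \frac{2}{11155815} = \frac{2}{11155815} + \frac{27036}{1521 - 78 \sqrt{2}}$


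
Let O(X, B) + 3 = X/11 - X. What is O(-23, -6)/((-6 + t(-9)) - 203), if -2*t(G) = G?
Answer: -394/4499 ≈ -0.087575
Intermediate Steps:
t(G) = -G/2
O(X, B) = -3 - 10*X/11 (O(X, B) = -3 + (X/11 - X) = -3 - 10*X/11)
O(-23, -6)/((-6 + t(-9)) - 203) = (-3 - 10/11*(-23))/((-6 - 1/2*(-9)) - 203) = (-3 + 230/11)/((-6 + 9/2) - 203) = 197/(11*(-3/2 - 203)) = 197/(11*(-409/2)) = (197/11)*(-2/409) = -394/4499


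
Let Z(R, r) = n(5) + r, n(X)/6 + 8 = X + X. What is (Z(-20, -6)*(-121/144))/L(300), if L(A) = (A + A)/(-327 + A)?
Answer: 363/1600 ≈ 0.22688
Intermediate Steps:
n(X) = -48 + 12*X (n(X) = -48 + 6*(X + X) = -48 + 6*(2*X) = -48 + 12*X)
Z(R, r) = 12 + r (Z(R, r) = (-48 + 12*5) + r = (-48 + 60) + r = 12 + r)
L(A) = 2*A/(-327 + A) (L(A) = (2*A)/(-327 + A) = 2*A/(-327 + A))
(Z(-20, -6)*(-121/144))/L(300) = ((12 - 6)*(-121/144))/((2*300/(-327 + 300))) = (6*(-121*1/144))/((2*300/(-27))) = (6*(-121/144))/((2*300*(-1/27))) = -121/(24*(-200/9)) = -121/24*(-9/200) = 363/1600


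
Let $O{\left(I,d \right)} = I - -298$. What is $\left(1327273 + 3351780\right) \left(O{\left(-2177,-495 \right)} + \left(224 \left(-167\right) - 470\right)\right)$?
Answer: $-186025110121$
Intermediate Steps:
$O{\left(I,d \right)} = 298 + I$ ($O{\left(I,d \right)} = I + 298 = 298 + I$)
$\left(1327273 + 3351780\right) \left(O{\left(-2177,-495 \right)} + \left(224 \left(-167\right) - 470\right)\right) = \left(1327273 + 3351780\right) \left(\left(298 - 2177\right) + \left(224 \left(-167\right) - 470\right)\right) = 4679053 \left(-1879 - 37878\right) = 4679053 \left(-39757\right) = -186025110121$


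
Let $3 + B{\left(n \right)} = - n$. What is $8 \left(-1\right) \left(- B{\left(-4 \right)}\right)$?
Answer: $8$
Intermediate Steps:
$B{\left(n \right)} = -3 - n$
$8 \left(-1\right) \left(- B{\left(-4 \right)}\right) = 8 \left(-1\right) \left(- (-3 - -4)\right) = - 8 \left(- (-3 + 4)\right) = - 8 \left(\left(-1\right) 1\right) = \left(-8\right) \left(-1\right) = 8$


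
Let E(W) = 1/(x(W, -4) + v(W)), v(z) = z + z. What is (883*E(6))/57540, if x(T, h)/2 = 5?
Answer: 883/1265880 ≈ 0.00069754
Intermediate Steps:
v(z) = 2*z
x(T, h) = 10 (x(T, h) = 2*5 = 10)
E(W) = 1/(10 + 2*W)
(883*E(6))/57540 = (883*(1/(2*(5 + 6))))/57540 = (883*((1/2)/11))*(1/57540) = (883*((1/2)*(1/11)))*(1/57540) = (883*(1/22))*(1/57540) = (883/22)*(1/57540) = 883/1265880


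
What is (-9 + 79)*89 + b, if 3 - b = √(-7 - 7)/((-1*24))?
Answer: 6233 + I*√14/24 ≈ 6233.0 + 0.1559*I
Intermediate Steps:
b = 3 + I*√14/24 (b = 3 - √(-7 - 7)/((-1*24)) = 3 - √(-14)/(-24) = 3 - I*√14*(-1)/24 = 3 - (-1)*I*√14/24 = 3 + I*√14/24 ≈ 3.0 + 0.1559*I)
(-9 + 79)*89 + b = (-9 + 79)*89 + (3 + I*√14/24) = 70*89 + (3 + I*√14/24) = 6230 + (3 + I*√14/24) = 6233 + I*√14/24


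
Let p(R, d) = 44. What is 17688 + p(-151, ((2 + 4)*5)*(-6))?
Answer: 17732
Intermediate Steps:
17688 + p(-151, ((2 + 4)*5)*(-6)) = 17688 + 44 = 17732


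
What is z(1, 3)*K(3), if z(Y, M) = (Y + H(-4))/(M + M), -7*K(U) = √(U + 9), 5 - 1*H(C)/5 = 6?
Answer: 4*√3/21 ≈ 0.32991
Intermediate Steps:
H(C) = -5 (H(C) = 25 - 5*6 = 25 - 30 = -5)
K(U) = -√(9 + U)/7 (K(U) = -√(U + 9)/7 = -√(9 + U)/7)
z(Y, M) = (-5 + Y)/(2*M) (z(Y, M) = (Y - 5)/(M + M) = (-5 + Y)/((2*M)) = (-5 + Y)*(1/(2*M)) = (-5 + Y)/(2*M))
z(1, 3)*K(3) = ((½)*(-5 + 1)/3)*(-√(9 + 3)/7) = ((½)*(⅓)*(-4))*(-2*√3/7) = -(-2)*2*√3/21 = -(-4)*√3/21 = 4*√3/21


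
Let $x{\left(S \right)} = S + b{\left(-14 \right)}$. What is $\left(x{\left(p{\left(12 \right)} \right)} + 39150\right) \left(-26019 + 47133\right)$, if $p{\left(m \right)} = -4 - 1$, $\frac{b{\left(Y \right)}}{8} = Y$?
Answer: $824142762$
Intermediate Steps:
$b{\left(Y \right)} = 8 Y$
$p{\left(m \right)} = -5$
$x{\left(S \right)} = -112 + S$ ($x{\left(S \right)} = S + 8 \left(-14\right) = S - 112 = -112 + S$)
$\left(x{\left(p{\left(12 \right)} \right)} + 39150\right) \left(-26019 + 47133\right) = \left(\left(-112 - 5\right) + 39150\right) \left(-26019 + 47133\right) = \left(-117 + 39150\right) 21114 = 39033 \cdot 21114 = 824142762$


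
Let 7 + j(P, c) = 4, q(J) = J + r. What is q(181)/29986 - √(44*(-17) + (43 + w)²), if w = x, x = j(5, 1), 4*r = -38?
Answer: 343/59972 - 2*√213 ≈ -29.183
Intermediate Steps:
r = -19/2 (r = (¼)*(-38) = -19/2 ≈ -9.5000)
q(J) = -19/2 + J (q(J) = J - 19/2 = -19/2 + J)
j(P, c) = -3 (j(P, c) = -7 + 4 = -3)
x = -3
w = -3
q(181)/29986 - √(44*(-17) + (43 + w)²) = (-19/2 + 181)/29986 - √(44*(-17) + (43 - 3)²) = (343/2)*(1/29986) - √(-748 + 40²) = 343/59972 - √(-748 + 1600) = 343/59972 - √852 = 343/59972 - 2*√213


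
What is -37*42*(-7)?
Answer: 10878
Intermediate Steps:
-37*42*(-7) = -1554*(-7) = 10878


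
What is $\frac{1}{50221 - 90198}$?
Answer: $- \frac{1}{39977} \approx -2.5014 \cdot 10^{-5}$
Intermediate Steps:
$\frac{1}{50221 - 90198} = \frac{1}{-39977} = - \frac{1}{39977}$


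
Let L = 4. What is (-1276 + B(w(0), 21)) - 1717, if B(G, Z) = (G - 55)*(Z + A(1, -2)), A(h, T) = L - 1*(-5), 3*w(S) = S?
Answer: -4643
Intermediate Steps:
w(S) = S/3
A(h, T) = 9 (A(h, T) = 4 - 1*(-5) = 4 + 5 = 9)
B(G, Z) = (-55 + G)*(9 + Z) (B(G, Z) = (G - 55)*(Z + 9) = (-55 + G)*(9 + Z))
(-1276 + B(w(0), 21)) - 1717 = (-1276 + (-495 - 55*21 + 9*((⅓)*0) + ((⅓)*0)*21)) - 1717 = (-1276 + (-495 - 1155 + 9*0 + 0*21)) - 1717 = (-1276 + (-495 - 1155 + 0 + 0)) - 1717 = (-1276 - 1650) - 1717 = -2926 - 1717 = -4643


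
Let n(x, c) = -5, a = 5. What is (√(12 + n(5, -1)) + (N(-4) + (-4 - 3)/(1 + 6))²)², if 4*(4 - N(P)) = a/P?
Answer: 8349233/65536 + 2809*√7/128 ≈ 185.46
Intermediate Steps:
N(P) = 4 - 5/(4*P)
(√(12 + n(5, -1)) + (N(-4) + (-4 - 3)/(1 + 6))²)² = (√(12 - 5) + ((4 - 5/4/(-4)) + (-4 - 3)/(1 + 6))²)² = (√7 + ((4 - 5/4*(-¼)) - 7/7)²)² = (√7 + ((4 + 5/16) - 7*⅐)²)² = (√7 + (69/16 - 1)²)² = (√7 + (53/16)²)² = (√7 + 2809/256)² = (2809/256 + √7)²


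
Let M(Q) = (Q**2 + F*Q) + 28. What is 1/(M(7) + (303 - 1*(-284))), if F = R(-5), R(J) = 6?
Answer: 1/706 ≈ 0.0014164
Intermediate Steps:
F = 6
M(Q) = 28 + Q**2 + 6*Q (M(Q) = (Q**2 + 6*Q) + 28 = 28 + Q**2 + 6*Q)
1/(M(7) + (303 - 1*(-284))) = 1/((28 + 7**2 + 6*7) + (303 - 1*(-284))) = 1/((28 + 49 + 42) + (303 + 284)) = 1/(119 + 587) = 1/706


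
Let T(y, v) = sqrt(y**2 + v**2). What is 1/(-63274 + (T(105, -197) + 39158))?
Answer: -12058/290765811 - sqrt(49834)/581531622 ≈ -4.1854e-5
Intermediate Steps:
T(y, v) = sqrt(v**2 + y**2)
1/(-63274 + (T(105, -197) + 39158)) = 1/(-63274 + (sqrt((-197)**2 + 105**2) + 39158)) = 1/(-63274 + (sqrt(38809 + 11025) + 39158)) = 1/(-63274 + (sqrt(49834) + 39158)) = 1/(-63274 + (39158 + sqrt(49834))) = 1/(-24116 + sqrt(49834))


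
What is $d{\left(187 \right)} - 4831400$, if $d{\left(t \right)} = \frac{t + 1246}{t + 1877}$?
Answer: $- \frac{9972008167}{2064} \approx -4.8314 \cdot 10^{6}$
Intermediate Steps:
$d{\left(t \right)} = \frac{1246 + t}{1877 + t}$
$d{\left(187 \right)} - 4831400 = \frac{1246 + 187}{1877 + 187} - 4831400 = \frac{1}{2064} \cdot 1433 - 4831400 = \frac{1433}{2064} - 4831400 = - \frac{9972008167}{2064}$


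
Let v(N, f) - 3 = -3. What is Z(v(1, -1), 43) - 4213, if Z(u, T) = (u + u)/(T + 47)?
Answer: -4213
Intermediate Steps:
v(N, f) = 0 (v(N, f) = 3 - 3 = 0)
Z(u, T) = 2*u/(47 + T) (Z(u, T) = (2*u)/(47 + T) = 2*u/(47 + T))
Z(v(1, -1), 43) - 4213 = 2*0/(47 + 43) - 4213 = 2*0/90 - 4213 = 2*0*(1/90) - 4213 = 0 - 4213 = -4213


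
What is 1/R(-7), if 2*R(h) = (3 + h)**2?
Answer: 1/8 ≈ 0.12500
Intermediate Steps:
R(h) = (3 + h)**2/2
1/R(-7) = 1/((3 - 7)**2/2) = 1/((1/2)*(-4)**2) = 1/((1/2)*16) = 1/8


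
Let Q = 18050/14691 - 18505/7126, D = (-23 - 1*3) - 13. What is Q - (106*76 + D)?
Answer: -839427457777/104688066 ≈ -8018.4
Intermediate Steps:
D = -39 (D = (-23 - 3) - 13 = -26 - 13 = -39)
Q = -143232655/104688066 (Q = 18050*(1/14691) - 18505*1/7126 = 18050/14691 - 18505/7126 = -143232655/104688066 ≈ -1.3682)
Q - (106*76 + D) = -143232655/104688066 - (106*76 - 39) = -143232655/104688066 - (8056 - 39) = -143232655/104688066 - 1*8017 = -143232655/104688066 - 8017 = -839427457777/104688066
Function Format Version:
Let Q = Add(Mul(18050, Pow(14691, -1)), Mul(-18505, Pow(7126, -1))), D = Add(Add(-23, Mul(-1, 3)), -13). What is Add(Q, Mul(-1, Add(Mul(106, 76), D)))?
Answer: Rational(-839427457777, 104688066) ≈ -8018.4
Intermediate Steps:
D = -39 (D = Add(Add(-23, -3), -13) = Add(-26, -13) = -39)
Q = Rational(-143232655, 104688066) (Q = Add(Mul(18050, Rational(1, 14691)), Mul(-18505, Rational(1, 7126))) = Add(Rational(18050, 14691), Rational(-18505, 7126)) = Rational(-143232655, 104688066) ≈ -1.3682)
Add(Q, Mul(-1, Add(Mul(106, 76), D))) = Add(Rational(-143232655, 104688066), Mul(-1, Add(Mul(106, 76), -39))) = Add(Rational(-143232655, 104688066), Mul(-1, Add(8056, -39))) = Add(Rational(-143232655, 104688066), Mul(-1, 8017)) = Add(Rational(-143232655, 104688066), -8017) = Rational(-839427457777, 104688066)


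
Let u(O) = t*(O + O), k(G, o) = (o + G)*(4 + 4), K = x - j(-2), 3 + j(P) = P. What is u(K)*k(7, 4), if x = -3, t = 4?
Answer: 1408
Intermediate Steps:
j(P) = -3 + P
K = 2 (K = -3 - (-3 - 2) = -3 - 1*(-5) = -3 + 5 = 2)
k(G, o) = 8*G + 8*o (k(G, o) = (G + o)*8 = 8*G + 8*o)
u(O) = 8*O (u(O) = 4*(O + O) = 4*(2*O) = 8*O)
u(K)*k(7, 4) = (8*2)*(8*7 + 8*4) = 16*(56 + 32) = 16*88 = 1408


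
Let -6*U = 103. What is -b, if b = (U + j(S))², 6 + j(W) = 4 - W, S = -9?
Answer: -3721/36 ≈ -103.36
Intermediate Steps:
j(W) = -2 - W (j(W) = -6 + (4 - W) = -2 - W)
U = -103/6 (U = -⅙*103 = -103/6 ≈ -17.167)
b = 3721/36 (b = (-103/6 + (-2 - 1*(-9)))² = (-103/6 + (-2 + 9))² = (-103/6 + 7)² = (-61/6)² = 3721/36 ≈ 103.36)
-b = -1*3721/36 = -3721/36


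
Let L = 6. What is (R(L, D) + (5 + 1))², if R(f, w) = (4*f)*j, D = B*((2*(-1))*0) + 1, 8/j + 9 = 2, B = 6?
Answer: 22500/49 ≈ 459.18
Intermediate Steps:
j = -8/7 (j = 8/(-9 + 2) = 8/(-7) = 8*(-⅐) = -8/7 ≈ -1.1429)
D = 1 (D = 6*((2*(-1))*0) + 1 = 6*(-2*0) + 1 = 6*0 + 1 = 0 + 1 = 1)
R(f, w) = -32*f/7 (R(f, w) = (4*f)*(-8/7) = -32*f/7)
(R(L, D) + (5 + 1))² = (-32/7*6 + (5 + 1))² = (-192/7 + 6)² = (-150/7)² = 22500/49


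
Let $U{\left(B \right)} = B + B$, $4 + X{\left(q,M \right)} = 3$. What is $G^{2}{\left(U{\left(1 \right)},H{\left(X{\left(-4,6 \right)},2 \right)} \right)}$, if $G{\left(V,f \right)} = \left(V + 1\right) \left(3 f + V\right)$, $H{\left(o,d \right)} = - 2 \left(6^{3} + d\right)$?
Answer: $15350724$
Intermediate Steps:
$X{\left(q,M \right)} = -1$ ($X{\left(q,M \right)} = -4 + 3 = -1$)
$U{\left(B \right)} = 2 B$
$H{\left(o,d \right)} = -432 - 2 d$ ($H{\left(o,d \right)} = - 2 \left(216 + d\right) = -432 - 2 d$)
$G{\left(V,f \right)} = \left(1 + V\right) \left(V + 3 f\right)$
$G^{2}{\left(U{\left(1 \right)},H{\left(X{\left(-4,6 \right)},2 \right)} \right)} = \left(2 \cdot 1 + \left(2 \cdot 1\right)^{2} + 3 \left(-432 - 4\right) + 3 \cdot 2 \cdot 1 \left(-432 - 4\right)\right)^{2} = \left(2 + 2^{2} + 3 \left(-432 - 4\right) + 3 \cdot 2 \left(-432 - 4\right)\right)^{2} = \left(2 + 4 + 3 \left(-436\right) + 3 \cdot 2 \left(-436\right)\right)^{2} = \left(2 + 4 - 1308 - 2616\right)^{2} = \left(-3918\right)^{2} = 15350724$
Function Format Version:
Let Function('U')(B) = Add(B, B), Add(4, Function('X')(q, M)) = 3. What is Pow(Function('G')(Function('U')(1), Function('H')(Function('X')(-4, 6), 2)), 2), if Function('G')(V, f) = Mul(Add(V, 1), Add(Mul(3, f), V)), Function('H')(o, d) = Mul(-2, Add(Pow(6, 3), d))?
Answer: 15350724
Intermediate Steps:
Function('X')(q, M) = -1 (Function('X')(q, M) = Add(-4, 3) = -1)
Function('U')(B) = Mul(2, B)
Function('H')(o, d) = Add(-432, Mul(-2, d)) (Function('H')(o, d) = Mul(-2, Add(216, d)) = Add(-432, Mul(-2, d)))
Function('G')(V, f) = Mul(Add(1, V), Add(V, Mul(3, f)))
Pow(Function('G')(Function('U')(1), Function('H')(Function('X')(-4, 6), 2)), 2) = Pow(Add(Mul(2, 1), Pow(Mul(2, 1), 2), Mul(3, Add(-432, Mul(-2, 2))), Mul(3, Mul(2, 1), Add(-432, Mul(-2, 2)))), 2) = Pow(Add(2, Pow(2, 2), Mul(3, Add(-432, -4)), Mul(3, 2, Add(-432, -4))), 2) = Pow(Add(2, 4, Mul(3, -436), Mul(3, 2, -436)), 2) = Pow(Add(2, 4, -1308, -2616), 2) = Pow(-3918, 2) = 15350724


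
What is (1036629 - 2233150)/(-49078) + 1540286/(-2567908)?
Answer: 374620211470/15753473603 ≈ 23.780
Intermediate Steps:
(1036629 - 2233150)/(-49078) + 1540286/(-2567908) = -1196521*(-1/49078) + 1540286*(-1/2567908) = 1196521/49078 - 770143/1283954 = 374620211470/15753473603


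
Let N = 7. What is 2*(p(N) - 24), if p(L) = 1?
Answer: -46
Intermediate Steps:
2*(p(N) - 24) = 2*(1 - 24) = 2*(-23) = -46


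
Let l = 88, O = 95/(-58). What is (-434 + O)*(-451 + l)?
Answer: 9171921/58 ≈ 1.5814e+5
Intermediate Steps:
O = -95/58 (O = 95*(-1/58) = -95/58 ≈ -1.6379)
(-434 + O)*(-451 + l) = (-434 - 95/58)*(-451 + 88) = -25267/58*(-363) = 9171921/58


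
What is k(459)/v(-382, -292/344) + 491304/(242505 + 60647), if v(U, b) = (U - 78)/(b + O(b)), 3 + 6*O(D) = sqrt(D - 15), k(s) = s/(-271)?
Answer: 41023525359/25390779965 + 153*I*sqrt(117218)/21441520 ≈ 1.6157 + 0.0024431*I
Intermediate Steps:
k(s) = -s/271 (k(s) = s*(-1/271) = -s/271)
O(D) = -1/2 + sqrt(-15 + D)/6 (O(D) = -1/2 + sqrt(D - 15)/6 = -1/2 + sqrt(-15 + D)/6)
v(U, b) = (-78 + U)/(-1/2 + b + sqrt(-15 + b)/6) (v(U, b) = (U - 78)/(b + (-1/2 + sqrt(-15 + b)/6)) = (-78 + U)/(-1/2 + b + sqrt(-15 + b)/6))
k(459)/v(-382, -292/344) + 491304/(242505 + 60647) = (-1/271*459)/((6*(-78 - 382)/(-3 + sqrt(-15 - 292/344) + 6*(-292/344)))) + 491304/(242505 + 60647) = -(13311/2680190 - 153*sqrt(-15 - 292*1/344)/249320) + 491304/303152 = -(13311/2680190 - 153*sqrt(-15 - 73/86)/249320) + 491304*(1/303152) = -(13311/2680190 - 153*I*sqrt(117218)/21441520) + 61413/37894 = -459*(29/9890 - I*sqrt(117218)/237360)/271 + 61413/37894 = (-13311/2680190 + 153*I*sqrt(117218)/21441520) + 61413/37894 = 41023525359/25390779965 + 153*I*sqrt(117218)/21441520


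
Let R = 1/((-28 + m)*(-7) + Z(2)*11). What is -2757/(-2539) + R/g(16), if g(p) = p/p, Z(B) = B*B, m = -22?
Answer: 1088797/1000366 ≈ 1.0884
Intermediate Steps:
Z(B) = B**2
R = 1/394 (R = 1/((-28 - 22)*(-7) + 2**2*11) = 1/(-50*(-7) + 4*11) = 1/(350 + 44) = 1/394 ≈ 0.0025381)
g(p) = 1
-2757/(-2539) + R/g(16) = -2757/(-2539) + (1/394)/1 = -2757*(-1/2539) + (1/394)*1 = 2757/2539 + 1/394 = 1088797/1000366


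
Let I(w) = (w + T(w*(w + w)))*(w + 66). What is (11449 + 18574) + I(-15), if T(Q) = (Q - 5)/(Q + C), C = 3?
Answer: 4425523/151 ≈ 29308.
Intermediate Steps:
T(Q) = (-5 + Q)/(3 + Q) (T(Q) = (Q - 5)/(Q + 3) = (-5 + Q)/(3 + Q))
I(w) = (66 + w)*(w + (-5 + 2*w**2)/(3 + 2*w**2)) (I(w) = (w + (-5 + w*(w + w))/(3 + w*(w + w)))*(w + 66) = (w + (-5 + w*(2*w))/(3 + w*(2*w)))*(66 + w) = (w + (-5 + 2*w**2)/(3 + 2*w**2))*(66 + w) = (66 + w)*(w + (-5 + 2*w**2)/(3 + 2*w**2)))
(11449 + 18574) + I(-15) = (11449 + 18574) + (-330 + 2*(-15)**4 + 134*(-15)**3 + 135*(-15)**2 + 193*(-15))/(3 + 2*(-15)**2) = 30023 + (-330 + 2*50625 + 134*(-3375) + 135*225 - 2895)/(3 + 2*225) = 30023 + (-330 + 101250 - 452250 + 30375 - 2895)/(3 + 450) = 30023 - 323850/453 = 30023 + (1/453)*(-323850) = 30023 - 107950/151 = 4425523/151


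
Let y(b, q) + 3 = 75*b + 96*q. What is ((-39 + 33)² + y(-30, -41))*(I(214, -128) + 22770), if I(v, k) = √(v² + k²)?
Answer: -140103810 - 12306*√15545 ≈ -1.4164e+8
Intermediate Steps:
y(b, q) = -3 + 75*b + 96*q (y(b, q) = -3 + (75*b + 96*q) = -3 + 75*b + 96*q)
I(v, k) = √(k² + v²)
((-39 + 33)² + y(-30, -41))*(I(214, -128) + 22770) = ((-39 + 33)² + (-3 + 75*(-30) + 96*(-41)))*(√((-128)² + 214²) + 22770) = ((-6)² + (-3 - 2250 - 3936))*(√(16384 + 45796) + 22770) = (36 - 6189)*(√62180 + 22770) = -6153*(2*√15545 + 22770) = -6153*(22770 + 2*√15545) = -140103810 - 12306*√15545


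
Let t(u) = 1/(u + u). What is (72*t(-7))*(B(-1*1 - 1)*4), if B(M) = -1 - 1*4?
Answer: 720/7 ≈ 102.86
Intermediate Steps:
B(M) = -5 (B(M) = -1 - 4 = -5)
t(u) = 1/(2*u)
(72*t(-7))*(B(-1*1 - 1)*4) = (72*((½)/(-7)))*(-5*4) = (72*((½)*(-⅐)))*(-20) = (72*(-1/14))*(-20) = -36/7*(-20) = 720/7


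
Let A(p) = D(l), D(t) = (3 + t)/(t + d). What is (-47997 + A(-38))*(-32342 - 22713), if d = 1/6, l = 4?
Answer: 13211911713/5 ≈ 2.6424e+9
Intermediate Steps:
d = ⅙ ≈ 0.16667
D(t) = (3 + t)/(⅙ + t) (D(t) = (3 + t)/(t + ⅙) = (3 + t)/(⅙ + t))
A(p) = 42/25 (A(p) = 6*(3 + 4)/(1 + 6*4) = 6*7/(1 + 24) = 6*7/25 = 6*(1/25)*7 = 42/25)
(-47997 + A(-38))*(-32342 - 22713) = (-47997 + 42/25)*(-32342 - 22713) = -1199883/25*(-55055) = 13211911713/5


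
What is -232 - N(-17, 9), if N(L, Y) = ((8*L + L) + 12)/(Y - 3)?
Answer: -417/2 ≈ -208.50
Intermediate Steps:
N(L, Y) = (12 + 9*L)/(-3 + Y) (N(L, Y) = (9*L + 12)/(-3 + Y) = (12 + 9*L)/(-3 + Y))
-232 - N(-17, 9) = -232 - 3*(4 + 3*(-17))/(-3 + 9) = -232 - 3*(4 - 51)/6 = -232 - 3*(-47)/6 = -232 - 1*(-47/2) = -232 + 47/2 = -417/2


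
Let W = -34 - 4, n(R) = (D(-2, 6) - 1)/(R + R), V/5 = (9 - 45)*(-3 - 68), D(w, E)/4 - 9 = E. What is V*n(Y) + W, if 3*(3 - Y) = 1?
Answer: 565363/4 ≈ 1.4134e+5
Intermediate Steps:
D(w, E) = 36 + 4*E
Y = 8/3 (Y = 3 - 1/3*1 = 3 - 1/3 = 8/3 ≈ 2.6667)
V = 12780 (V = 5*((9 - 45)*(-3 - 68)) = 5*(-36*(-71)) = 5*2556 = 12780)
n(R) = 59/(2*R) (n(R) = ((36 + 4*6) - 1)/(R + R) = ((36 + 24) - 1)/((2*R)) = (60 - 1)*(1/(2*R)) = 59*(1/(2*R)) = 59/(2*R))
W = -38
V*n(Y) + W = 12780*(59/(2*(8/3))) - 38 = 12780*((59/2)*(3/8)) - 38 = 12780*(177/16) - 38 = 565515/4 - 38 = 565363/4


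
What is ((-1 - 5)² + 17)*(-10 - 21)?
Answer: -1643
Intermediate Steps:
((-1 - 5)² + 17)*(-10 - 21) = ((-6)² + 17)*(-31) = (36 + 17)*(-31) = 53*(-31) = -1643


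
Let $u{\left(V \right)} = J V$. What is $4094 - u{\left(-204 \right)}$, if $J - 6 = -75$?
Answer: $-9982$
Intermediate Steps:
$J = -69$ ($J = 6 - 75 = -69$)
$u{\left(V \right)} = - 69 V$
$4094 - u{\left(-204 \right)} = 4094 - \left(-69\right) \left(-204\right) = 4094 - 14076 = -9982$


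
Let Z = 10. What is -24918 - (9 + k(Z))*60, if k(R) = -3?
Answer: -25278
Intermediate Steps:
-24918 - (9 + k(Z))*60 = -24918 - (9 - 3)*60 = -24918 - 6*60 = -24918 - 1*360 = -24918 - 360 = -25278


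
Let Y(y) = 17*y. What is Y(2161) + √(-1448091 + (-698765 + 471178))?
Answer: 36737 + I*√1675678 ≈ 36737.0 + 1294.5*I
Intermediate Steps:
Y(2161) + √(-1448091 + (-698765 + 471178)) = 17*2161 + √(-1448091 + (-698765 + 471178)) = 36737 + √(-1448091 - 227587) = 36737 + √(-1675678) = 36737 + I*√1675678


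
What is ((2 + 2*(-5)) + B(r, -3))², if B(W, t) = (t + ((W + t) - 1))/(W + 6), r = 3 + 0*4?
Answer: 5776/81 ≈ 71.309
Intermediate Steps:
r = 3 (r = 3 + 0 = 3)
B(W, t) = (-1 + W + 2*t)/(6 + W) (B(W, t) = (t + (-1 + W + t))/(6 + W) = (-1 + W + 2*t)/(6 + W))
((2 + 2*(-5)) + B(r, -3))² = ((2 + 2*(-5)) + (-1 + 3 + 2*(-3))/(6 + 3))² = ((2 - 10) + (-1 + 3 - 6)/9)² = (-8 + (⅑)*(-4))² = (-8 - 4/9)² = (-76/9)² = 5776/81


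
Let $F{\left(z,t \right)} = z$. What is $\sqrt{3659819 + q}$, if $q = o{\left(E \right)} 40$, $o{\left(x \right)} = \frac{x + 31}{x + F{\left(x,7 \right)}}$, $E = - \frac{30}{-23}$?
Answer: $\frac{\sqrt{32942829}}{3} \approx 1913.2$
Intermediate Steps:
$E = \frac{30}{23}$ ($E = \left(-30\right) \left(- \frac{1}{23}\right) = \frac{30}{23} \approx 1.3043$)
$o{\left(x \right)} = \frac{31 + x}{2 x}$ ($o{\left(x \right)} = \frac{x + 31}{x + x} = \frac{31 + x}{2 x}$)
$q = \frac{1486}{3}$ ($q = \frac{31 + \frac{30}{23}}{2 \cdot \frac{30}{23}} \cdot 40 = \frac{1}{2} \cdot \frac{23}{30} \cdot \frac{743}{23} \cdot 40 = \frac{743}{60} \cdot 40 = \frac{1486}{3} \approx 495.33$)
$\sqrt{3659819 + q} = \sqrt{3659819 + \frac{1486}{3}} = \sqrt{\frac{10980943}{3}} = \frac{\sqrt{32942829}}{3}$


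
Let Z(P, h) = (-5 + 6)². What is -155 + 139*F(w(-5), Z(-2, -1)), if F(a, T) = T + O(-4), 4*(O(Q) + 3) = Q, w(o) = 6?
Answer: -572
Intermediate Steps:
O(Q) = -3 + Q/4
Z(P, h) = 1 (Z(P, h) = 1² = 1)
F(a, T) = -4 + T (F(a, T) = T + (-3 + (¼)*(-4)) = T + (-3 - 1) = T - 4 = -4 + T)
-155 + 139*F(w(-5), Z(-2, -1)) = -155 + 139*(-4 + 1) = -155 + 139*(-3) = -155 - 417 = -572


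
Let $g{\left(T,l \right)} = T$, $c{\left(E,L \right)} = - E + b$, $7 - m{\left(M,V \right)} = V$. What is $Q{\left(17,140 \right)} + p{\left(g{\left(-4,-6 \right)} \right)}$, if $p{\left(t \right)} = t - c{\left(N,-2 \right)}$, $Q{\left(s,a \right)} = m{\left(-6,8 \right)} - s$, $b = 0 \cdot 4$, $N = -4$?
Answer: $-26$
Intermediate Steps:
$m{\left(M,V \right)} = 7 - V$
$b = 0$
$c{\left(E,L \right)} = - E$ ($c{\left(E,L \right)} = - E + 0 = - E$)
$Q{\left(s,a \right)} = -1 - s$ ($Q{\left(s,a \right)} = \left(7 - 8\right) - s = -1 - s$)
$p{\left(t \right)} = -4 + t$ ($p{\left(t \right)} = t - \left(-1\right) \left(-4\right) = t - 4 = -4 + t$)
$Q{\left(17,140 \right)} + p{\left(g{\left(-4,-6 \right)} \right)} = \left(-1 - 17\right) - 8 = -18 - 8 = -26$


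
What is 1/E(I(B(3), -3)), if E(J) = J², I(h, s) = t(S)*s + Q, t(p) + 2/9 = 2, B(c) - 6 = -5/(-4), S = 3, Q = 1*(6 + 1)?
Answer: 9/25 ≈ 0.36000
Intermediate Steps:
Q = 7 (Q = 1*7 = 7)
B(c) = 29/4 (B(c) = 6 - 5/(-4) = 6 - 5*(-¼) = 6 + 5/4 = 29/4)
t(p) = 16/9 (t(p) = -2/9 + 2 = 16/9)
I(h, s) = 7 + 16*s/9 (I(h, s) = 16*s/9 + 7 = 7 + 16*s/9)
1/E(I(B(3), -3)) = 1/((7 + (16/9)*(-3))²) = 1/((7 - 16/3)²) = 1/((5/3)²) = 1/(25/9) = 9/25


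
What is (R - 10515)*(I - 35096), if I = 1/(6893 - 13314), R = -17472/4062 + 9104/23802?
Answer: 6366229147968586657/17244616439 ≈ 3.6917e+8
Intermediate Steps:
R = -31574008/8056977 (R = -17472*1/4062 + 9104*(1/23802) = -2912/677 + 4552/11901 = -31574008/8056977 ≈ -3.9188)
I = -1/6421 (I = 1/(-6421) = -1/6421 ≈ -0.00015574)
(R - 10515)*(I - 35096) = (-31574008/8056977 - 10515)*(-1/6421 - 35096) = -84750687163/8056977*(-225351417/6421) = 6366229147968586657/17244616439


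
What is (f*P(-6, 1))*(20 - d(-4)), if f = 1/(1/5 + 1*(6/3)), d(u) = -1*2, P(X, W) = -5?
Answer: -50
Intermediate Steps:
d(u) = -2
f = 5/11 (f = 1/(1*(⅕) + 1*(6*(⅓))) = 1/(⅕ + 1*2) = 1/(⅕ + 2) = 1/(11/5) = 5/11 ≈ 0.45455)
(f*P(-6, 1))*(20 - d(-4)) = ((5/11)*(-5))*(20 - 1*(-2)) = -25*(20 + 2)/11 = -25/11*22 = -50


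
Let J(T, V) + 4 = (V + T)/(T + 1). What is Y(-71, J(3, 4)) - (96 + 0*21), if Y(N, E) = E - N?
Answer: -109/4 ≈ -27.250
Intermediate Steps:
J(T, V) = -4 + (T + V)/(1 + T) (J(T, V) = -4 + (V + T)/(T + 1) = -4 + (T + V)/(1 + T))
Y(-71, J(3, 4)) - (96 + 0*21) = ((-4 + 4 - 3*3)/(1 + 3) - 1*(-71)) - (96 + 0*21) = ((-4 + 4 - 9)/4 + 71) - (96 + 0) = ((¼)*(-9) + 71) - 1*96 = (-9/4 + 71) - 96 = 275/4 - 96 = -109/4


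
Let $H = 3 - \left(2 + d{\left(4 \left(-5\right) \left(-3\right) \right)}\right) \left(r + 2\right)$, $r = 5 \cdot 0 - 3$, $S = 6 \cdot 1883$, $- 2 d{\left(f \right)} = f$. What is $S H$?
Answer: $-282450$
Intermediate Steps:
$d{\left(f \right)} = - \frac{f}{2}$
$S = 11298$
$r = -3$ ($r = 0 - 3 = -3$)
$H = -25$ ($H = 3 - \left(2 - \frac{4 \left(-5\right) \left(-3\right)}{2}\right) \left(-3 + 2\right) = 3 - \left(2 - \frac{\left(-20\right) \left(-3\right)}{2}\right) \left(-1\right) = 3 - \left(2 - 30\right) \left(-1\right) = 3 - \left(-28\right) \left(-1\right) = 3 - 28 = -25$)
$S H = 11298 \left(-25\right) = -282450$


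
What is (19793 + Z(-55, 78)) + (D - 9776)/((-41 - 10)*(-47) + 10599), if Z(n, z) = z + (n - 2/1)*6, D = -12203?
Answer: 253776905/12996 ≈ 19527.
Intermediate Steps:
Z(n, z) = -12 + z + 6*n (Z(n, z) = z + (n - 2*1)*6 = z + (n - 2)*6 = z + (-2 + n)*6 = z + (-12 + 6*n) = -12 + z + 6*n)
(19793 + Z(-55, 78)) + (D - 9776)/((-41 - 10)*(-47) + 10599) = (19793 + (-12 + 78 + 6*(-55))) + (-12203 - 9776)/((-41 - 10)*(-47) + 10599) = (19793 + (-12 + 78 - 330)) - 21979/(-51*(-47) + 10599) = (19793 - 264) - 21979/(2397 + 10599) = 19529 - 21979/12996 = 253776905/12996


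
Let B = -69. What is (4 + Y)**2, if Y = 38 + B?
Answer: 729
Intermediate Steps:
Y = -31 (Y = 38 - 69 = -31)
(4 + Y)**2 = (4 - 31)**2 = (-27)**2 = 729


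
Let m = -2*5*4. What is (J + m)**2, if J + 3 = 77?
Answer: 1156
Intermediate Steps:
J = 74 (J = -3 + 77 = 74)
m = -40 (m = -10*4 = -40)
(J + m)**2 = (74 - 40)**2 = 34**2 = 1156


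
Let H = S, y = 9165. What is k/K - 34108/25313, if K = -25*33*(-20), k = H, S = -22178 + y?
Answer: -81107279/37969500 ≈ -2.1361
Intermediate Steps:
S = -13013 (S = -22178 + 9165 = -13013)
H = -13013
k = -13013
K = 16500 (K = -825*(-20) = 16500)
k/K - 34108/25313 = -13013/16500 - 34108/25313 = -13013*1/16500 - 34108*1/25313 = -1183/1500 - 34108/25313 = -81107279/37969500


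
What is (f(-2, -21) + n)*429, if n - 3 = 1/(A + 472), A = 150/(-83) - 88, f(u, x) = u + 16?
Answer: 77128051/10574 ≈ 7294.1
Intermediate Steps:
f(u, x) = 16 + u
A = -7454/83 (A = 150*(-1/83) - 88 = -150/83 - 88 = -7454/83 ≈ -89.807)
n = 95249/31722 (n = 3 + 1/(-7454/83 + 472) = 3 + 1/(31722/83) = 3 + 83/31722 = 95249/31722 ≈ 3.0026)
(f(-2, -21) + n)*429 = ((16 - 2) + 95249/31722)*429 = (14 + 95249/31722)*429 = (539357/31722)*429 = 77128051/10574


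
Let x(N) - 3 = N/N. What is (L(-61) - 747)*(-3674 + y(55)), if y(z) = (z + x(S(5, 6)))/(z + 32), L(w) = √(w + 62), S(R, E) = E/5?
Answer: 238405934/87 ≈ 2.7403e+6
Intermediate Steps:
S(R, E) = E/5 (S(R, E) = E*(⅕) = E/5)
x(N) = 4 (x(N) = 3 + N/N = 3 + 1 = 4)
L(w) = √(62 + w)
y(z) = (4 + z)/(32 + z) (y(z) = (z + 4)/(z + 32) = (4 + z)/(32 + z))
(L(-61) - 747)*(-3674 + y(55)) = (√(62 - 61) - 747)*(-3674 + (4 + 55)/(32 + 55)) = (√1 - 747)*(-3674 + 59/87) = (1 - 747)*(-3674 + (1/87)*59) = -746*(-3674 + 59/87) = -746*(-319579/87) = 238405934/87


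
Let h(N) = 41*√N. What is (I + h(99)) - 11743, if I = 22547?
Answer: 10804 + 123*√11 ≈ 11212.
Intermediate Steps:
(I + h(99)) - 11743 = (22547 + 41*√99) - 11743 = (22547 + 41*(3*√11)) - 11743 = (22547 + 123*√11) - 11743 = 10804 + 123*√11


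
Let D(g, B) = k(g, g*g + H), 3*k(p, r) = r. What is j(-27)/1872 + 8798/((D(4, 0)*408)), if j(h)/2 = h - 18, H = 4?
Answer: 56337/17680 ≈ 3.1865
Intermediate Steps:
k(p, r) = r/3
D(g, B) = 4/3 + g²/3 (D(g, B) = (g*g + 4)/3 = (g² + 4)/3 = (4 + g²)/3 = 4/3 + g²/3)
j(h) = -36 + 2*h (j(h) = 2*(h - 18) = 2*(-18 + h) = -36 + 2*h)
j(-27)/1872 + 8798/((D(4, 0)*408)) = (-36 + 2*(-27))/1872 + 8798/(((4/3 + (⅓)*4²)*408)) = (-36 - 54)*(1/1872) + 8798/(((4/3 + (⅓)*16)*408)) = -90*1/1872 + 8798/(((4/3 + 16/3)*408)) = -5/104 + 8798/(((20/3)*408)) = -5/104 + 8798/2720 = -5/104 + 8798*(1/2720) = -5/104 + 4399/1360 = 56337/17680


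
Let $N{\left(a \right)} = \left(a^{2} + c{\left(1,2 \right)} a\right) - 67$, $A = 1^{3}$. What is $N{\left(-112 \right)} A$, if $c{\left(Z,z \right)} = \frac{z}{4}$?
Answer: $12421$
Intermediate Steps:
$A = 1$
$c{\left(Z,z \right)} = \frac{z}{4}$ ($c{\left(Z,z \right)} = z \frac{1}{4} = \frac{z}{4}$)
$N{\left(a \right)} = -67 + a^{2} + \frac{a}{2}$ ($N{\left(a \right)} = \left(a^{2} + \frac{1}{4} \cdot 2 a\right) - 67 = \left(a^{2} + \frac{a}{2}\right) - 67 = -67 + a^{2} + \frac{a}{2}$)
$N{\left(-112 \right)} A = \left(-67 + \left(-112\right)^{2} + \frac{1}{2} \left(-112\right)\right) 1 = \left(-67 + 12544 - 56\right) 1 = 12421 \cdot 1 = 12421$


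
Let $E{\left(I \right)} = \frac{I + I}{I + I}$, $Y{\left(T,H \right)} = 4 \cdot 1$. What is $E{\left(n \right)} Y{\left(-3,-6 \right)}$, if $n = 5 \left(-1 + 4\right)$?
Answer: $4$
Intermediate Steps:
$Y{\left(T,H \right)} = 4$
$n = 15$ ($n = 5 \cdot 3 = 15$)
$E{\left(I \right)} = 1$ ($E{\left(I \right)} = \frac{2 I}{2 I} = 2 I \frac{1}{2 I} = 1$)
$E{\left(n \right)} Y{\left(-3,-6 \right)} = 1 \cdot 4 = 4$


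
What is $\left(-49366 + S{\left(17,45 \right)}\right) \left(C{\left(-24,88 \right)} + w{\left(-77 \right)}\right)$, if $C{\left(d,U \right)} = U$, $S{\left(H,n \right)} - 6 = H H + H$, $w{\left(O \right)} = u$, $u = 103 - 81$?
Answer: $-5395940$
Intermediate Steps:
$u = 22$
$w{\left(O \right)} = 22$
$S{\left(H,n \right)} = 6 + H + H^{2}$ ($S{\left(H,n \right)} = 6 + \left(H H + H\right) = 6 + \left(H^{2} + H\right) = 6 + \left(H + H^{2}\right) = 6 + H + H^{2}$)
$\left(-49366 + S{\left(17,45 \right)}\right) \left(C{\left(-24,88 \right)} + w{\left(-77 \right)}\right) = \left(-49366 + \left(6 + 17 + 17^{2}\right)\right) \left(88 + 22\right) = \left(-49366 + \left(6 + 17 + 289\right)\right) 110 = \left(-49366 + 312\right) 110 = \left(-49054\right) 110 = -5395940$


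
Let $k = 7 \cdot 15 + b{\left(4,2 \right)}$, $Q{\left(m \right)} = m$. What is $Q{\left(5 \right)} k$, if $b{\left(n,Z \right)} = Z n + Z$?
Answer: $575$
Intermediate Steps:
$b{\left(n,Z \right)} = Z + Z n$
$k = 115$ ($k = 7 \cdot 15 + 2 \left(1 + 4\right) = 105 + 2 \cdot 5 = 105 + 10 = 115$)
$Q{\left(5 \right)} k = 5 \cdot 115 = 575$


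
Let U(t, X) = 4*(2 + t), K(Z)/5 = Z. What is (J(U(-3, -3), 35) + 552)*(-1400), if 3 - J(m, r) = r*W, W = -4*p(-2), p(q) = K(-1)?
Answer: 203000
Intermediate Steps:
K(Z) = 5*Z
p(q) = -5 (p(q) = 5*(-1) = -5)
W = 20 (W = -4*(-5) = 20)
U(t, X) = 8 + 4*t
J(m, r) = 3 - 20*r (J(m, r) = 3 - r*20 = 3 - 20*r)
(J(U(-3, -3), 35) + 552)*(-1400) = ((3 - 20*35) + 552)*(-1400) = ((3 - 700) + 552)*(-1400) = (-697 + 552)*(-1400) = -145*(-1400) = 203000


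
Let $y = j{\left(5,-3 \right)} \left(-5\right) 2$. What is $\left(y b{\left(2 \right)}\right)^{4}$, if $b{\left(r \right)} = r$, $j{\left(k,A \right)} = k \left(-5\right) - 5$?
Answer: $129600000000$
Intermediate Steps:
$j{\left(k,A \right)} = -5 - 5 k$ ($j{\left(k,A \right)} = - 5 k - 5 = -5 - 5 k$)
$y = 300$ ($y = \left(-5 - 25\right) \left(-5\right) 2 = \left(-30\right) \left(-5\right) 2 = 150 \cdot 2 = 300$)
$\left(y b{\left(2 \right)}\right)^{4} = \left(300 \cdot 2\right)^{4} = 600^{4} = 129600000000$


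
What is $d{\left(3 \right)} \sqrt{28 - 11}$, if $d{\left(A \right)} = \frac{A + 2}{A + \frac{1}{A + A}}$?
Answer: $\frac{30 \sqrt{17}}{19} \approx 6.5102$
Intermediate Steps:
$d{\left(A \right)} = \frac{2 + A}{A + \frac{1}{2 A}}$
$d{\left(3 \right)} \sqrt{28 - 11} = 2 \cdot 3 \frac{1}{1 + 2 \cdot 3^{2}} \left(2 + 3\right) \sqrt{28 - 11} = 2 \cdot 3 \frac{1}{1 + 2 \cdot 9} \cdot 5 \sqrt{17} = 2 \cdot 3 \frac{1}{1 + 18} \cdot 5 \sqrt{17} = 2 \cdot 3 \cdot \frac{1}{19} \cdot 5 \sqrt{17} = \frac{30 \sqrt{17}}{19}$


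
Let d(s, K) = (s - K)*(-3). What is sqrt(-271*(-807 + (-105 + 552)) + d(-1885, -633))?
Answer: 2*sqrt(25329) ≈ 318.30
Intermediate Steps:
d(s, K) = -3*s + 3*K
sqrt(-271*(-807 + (-105 + 552)) + d(-1885, -633)) = sqrt(-271*(-807 + (-105 + 552)) + (-3*(-1885) + 3*(-633))) = sqrt(-271*(-807 + 447) + (5655 - 1899)) = sqrt(-271*(-360) + 3756) = sqrt(97560 + 3756) = sqrt(101316) = 2*sqrt(25329)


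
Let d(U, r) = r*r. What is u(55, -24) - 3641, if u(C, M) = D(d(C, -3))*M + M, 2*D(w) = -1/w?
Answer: -10991/3 ≈ -3663.7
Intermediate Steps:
d(U, r) = r²
D(w) = -1/(2*w) (D(w) = (-1/w)/2 = -1/(2*w))
u(C, M) = 17*M/18 (u(C, M) = (-1/(2*((-3)²)))*M + M = (-½/9)*M + M = (-½*⅑)*M + M = -M/18 + M = 17*M/18)
u(55, -24) - 3641 = (17/18)*(-24) - 3641 = -68/3 - 3641 = -10991/3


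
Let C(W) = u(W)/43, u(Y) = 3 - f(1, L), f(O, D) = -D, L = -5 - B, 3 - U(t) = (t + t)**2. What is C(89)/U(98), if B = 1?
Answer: 3/1651759 ≈ 1.8162e-6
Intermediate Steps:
U(t) = 3 - 4*t**2 (U(t) = 3 - (t + t)**2 = 3 - (2*t)**2 = 3 - 4*t**2)
L = -6 (L = -5 - 1*1 = -5 - 1 = -6)
u(Y) = -3 (u(Y) = 3 - (-1)*(-6) = 3 - 1*6 = 3 - 6 = -3)
C(W) = -3/43
C(89)/U(98) = -3/(43*(3 - 4*98**2)) = -3/(43*(3 - 4*9604)) = -3/(43*(3 - 38416)) = -3/43/(-38413) = -3/43*(-1/38413) = 3/1651759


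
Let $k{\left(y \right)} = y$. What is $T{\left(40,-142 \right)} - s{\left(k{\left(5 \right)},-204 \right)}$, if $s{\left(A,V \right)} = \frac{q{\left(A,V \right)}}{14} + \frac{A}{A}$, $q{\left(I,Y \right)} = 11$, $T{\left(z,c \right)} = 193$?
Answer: $\frac{2677}{14} \approx 191.21$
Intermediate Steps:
$s{\left(A,V \right)} = \frac{25}{14}$ ($s{\left(A,V \right)} = \frac{11}{14} + \frac{A}{A} = 11 \cdot \frac{1}{14} + 1 = \frac{11}{14} + 1 = \frac{25}{14}$)
$T{\left(40,-142 \right)} - s{\left(k{\left(5 \right)},-204 \right)} = 193 - \frac{25}{14} = \frac{2677}{14}$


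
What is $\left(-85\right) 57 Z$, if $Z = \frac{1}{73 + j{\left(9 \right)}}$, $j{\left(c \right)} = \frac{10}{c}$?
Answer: $- \frac{43605}{667} \approx -65.375$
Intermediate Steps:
$Z = \frac{9}{667}$ ($Z = \frac{1}{73 + \frac{10}{9}} = \frac{1}{\frac{667}{9}} = \frac{9}{667} \approx 0.013493$)
$\left(-85\right) 57 Z = \left(-85\right) 57 \cdot \frac{9}{667} = \left(-4845\right) \frac{9}{667} = - \frac{43605}{667}$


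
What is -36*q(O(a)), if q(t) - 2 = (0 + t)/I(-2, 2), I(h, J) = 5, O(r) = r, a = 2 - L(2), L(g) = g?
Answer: -72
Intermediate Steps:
a = 0 (a = 2 - 1*2 = 2 - 2 = 0)
q(t) = 2 + t/5 (q(t) = 2 + (0 + t)/5 = 2 + t*(⅕) = 2 + t/5)
-36*q(O(a)) = -36*(2 + (⅕)*0) = -36*(2 + 0) = -36*2 = -72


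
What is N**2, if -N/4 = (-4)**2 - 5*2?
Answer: 576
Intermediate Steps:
N = -24 (N = -4*((-4)**2 - 5*2) = -4*(16 - 10) = -4*6 = -24)
N**2 = (-24)**2 = 576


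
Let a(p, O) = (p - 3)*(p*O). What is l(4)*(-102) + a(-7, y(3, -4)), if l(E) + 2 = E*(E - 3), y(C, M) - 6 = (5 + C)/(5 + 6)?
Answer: 2936/11 ≈ 266.91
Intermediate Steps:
y(C, M) = 71/11 + C/11 (y(C, M) = 6 + (5 + C)/(5 + 6) = 6 + (5 + C)/11 = 6 + (5 + C)*(1/11) = 6 + (5/11 + C/11) = 71/11 + C/11)
a(p, O) = O*p*(-3 + p) (a(p, O) = (-3 + p)*(O*p) = O*p*(-3 + p))
l(E) = -2 + E*(-3 + E) (l(E) = -2 + E*(E - 3) = -2 + E*(-3 + E))
l(4)*(-102) + a(-7, y(3, -4)) = (-2 + 4**2 - 3*4)*(-102) + (71/11 + (1/11)*3)*(-7)*(-3 - 7) = (-2 + 16 - 12)*(-102) + (71/11 + 3/11)*(-7)*(-10) = 2*(-102) + (74/11)*(-7)*(-10) = -204 + 5180/11 = 2936/11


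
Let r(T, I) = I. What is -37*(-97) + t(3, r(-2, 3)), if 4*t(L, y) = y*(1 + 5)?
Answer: 7187/2 ≈ 3593.5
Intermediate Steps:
t(L, y) = 3*y/2 (t(L, y) = (y*(1 + 5))/4 = (y*6)/4 = (6*y)/4 = 3*y/2)
-37*(-97) + t(3, r(-2, 3)) = -37*(-97) + (3/2)*3 = 3589 + 9/2 = 7187/2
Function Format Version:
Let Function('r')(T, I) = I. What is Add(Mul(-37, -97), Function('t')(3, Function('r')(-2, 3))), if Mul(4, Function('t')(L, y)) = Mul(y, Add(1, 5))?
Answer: Rational(7187, 2) ≈ 3593.5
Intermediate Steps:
Function('t')(L, y) = Mul(Rational(3, 2), y) (Function('t')(L, y) = Mul(Rational(1, 4), Mul(y, Add(1, 5))) = Mul(Rational(1, 4), Mul(y, 6)) = Mul(Rational(1, 4), Mul(6, y)) = Mul(Rational(3, 2), y))
Add(Mul(-37, -97), Function('t')(3, Function('r')(-2, 3))) = Add(Mul(-37, -97), Mul(Rational(3, 2), 3)) = Add(3589, Rational(9, 2)) = Rational(7187, 2)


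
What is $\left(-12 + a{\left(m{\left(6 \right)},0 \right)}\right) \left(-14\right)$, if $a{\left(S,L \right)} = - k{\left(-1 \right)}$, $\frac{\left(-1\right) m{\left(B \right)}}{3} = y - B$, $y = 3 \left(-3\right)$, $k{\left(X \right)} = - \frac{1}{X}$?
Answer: $182$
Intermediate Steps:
$y = -9$
$m{\left(B \right)} = 27 + 3 B$ ($m{\left(B \right)} = - 3 \left(-9 - B\right) = 27 + 3 B$)
$a{\left(S,L \right)} = -1$ ($a{\left(S,L \right)} = - \frac{-1}{-1} = - \left(-1\right) \left(-1\right) = \left(-1\right) 1 = -1$)
$\left(-12 + a{\left(m{\left(6 \right)},0 \right)}\right) \left(-14\right) = \left(-12 - 1\right) \left(-14\right) = \left(-13\right) \left(-14\right) = 182$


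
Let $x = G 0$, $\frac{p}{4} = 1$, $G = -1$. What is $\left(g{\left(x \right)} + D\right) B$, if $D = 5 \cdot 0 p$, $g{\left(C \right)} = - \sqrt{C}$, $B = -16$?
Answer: $0$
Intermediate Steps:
$p = 4$ ($p = 4 \cdot 1 = 4$)
$x = 0$ ($x = \left(-1\right) 0 = 0$)
$D = 0$ ($D = 5 \cdot 0 \cdot 4 = 0 \cdot 4 = 0$)
$\left(g{\left(x \right)} + D\right) B = \left(- \sqrt{0} + 0\right) \left(-16\right) = \left(\left(-1\right) 0 + 0\right) \left(-16\right) = \left(0 + 0\right) \left(-16\right) = 0 \left(-16\right) = 0$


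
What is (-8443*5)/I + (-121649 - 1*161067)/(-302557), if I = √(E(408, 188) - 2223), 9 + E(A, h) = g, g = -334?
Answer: 282716/302557 + 42215*I*√2566/2566 ≈ 0.93442 + 833.37*I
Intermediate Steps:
E(A, h) = -343 (E(A, h) = -9 - 334 = -343)
I = I*√2566 (I = √(-343 - 2223) = √(-2566) = I*√2566 ≈ 50.656*I)
(-8443*5)/I + (-121649 - 1*161067)/(-302557) = (-8443*5)/((I*√2566)) + (-121649 - 1*161067)/(-302557) = -(-42215)*I*√2566/2566 + (-121649 - 161067)*(-1/302557) = 42215*I*√2566/2566 - 282716*(-1/302557) = 42215*I*√2566/2566 + 282716/302557 = 282716/302557 + 42215*I*√2566/2566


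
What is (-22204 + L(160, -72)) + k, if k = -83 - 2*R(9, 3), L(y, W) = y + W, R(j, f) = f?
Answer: -22205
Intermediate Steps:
L(y, W) = W + y
k = -89 (k = -83 - 2*3 = -83 - 6 = -89)
(-22204 + L(160, -72)) + k = (-22204 + (-72 + 160)) - 89 = (-22204 + 88) - 89 = -22116 - 89 = -22205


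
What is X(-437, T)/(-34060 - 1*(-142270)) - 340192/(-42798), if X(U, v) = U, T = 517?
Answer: 6132245599/771861930 ≈ 7.9447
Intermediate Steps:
X(-437, T)/(-34060 - 1*(-142270)) - 340192/(-42798) = -437/(-34060 - 1*(-142270)) - 340192/(-42798) = -437/(-34060 + 142270) - 340192*(-1/42798) = -437/108210 + 170096/21399 = 6132245599/771861930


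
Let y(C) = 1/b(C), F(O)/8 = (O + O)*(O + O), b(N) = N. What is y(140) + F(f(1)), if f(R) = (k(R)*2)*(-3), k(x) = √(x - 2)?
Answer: -161279/140 ≈ -1152.0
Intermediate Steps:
k(x) = √(-2 + x)
f(R) = -6*√(-2 + R) (f(R) = (√(-2 + R)*2)*(-3) = (2*√(-2 + R))*(-3) = -6*√(-2 + R))
F(O) = 32*O² (F(O) = 8*((O + O)*(O + O)) = 8*((2*O)*(2*O)) = 8*(4*O²) = 32*O²)
y(C) = 1/C
y(140) + F(f(1)) = 1/140 + 32*(-6*√(-2 + 1))² = 1/140 + 32*(-6*I)² = 1/140 + 32*(-36) = 1/140 - 1152 = -161279/140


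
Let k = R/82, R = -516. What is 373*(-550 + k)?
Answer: -8507384/41 ≈ -2.0750e+5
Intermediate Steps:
k = -258/41 (k = -516/82 = -516*1/82 = -258/41 ≈ -6.2927)
373*(-550 + k) = 373*(-550 - 258/41) = 373*(-22808/41) = -8507384/41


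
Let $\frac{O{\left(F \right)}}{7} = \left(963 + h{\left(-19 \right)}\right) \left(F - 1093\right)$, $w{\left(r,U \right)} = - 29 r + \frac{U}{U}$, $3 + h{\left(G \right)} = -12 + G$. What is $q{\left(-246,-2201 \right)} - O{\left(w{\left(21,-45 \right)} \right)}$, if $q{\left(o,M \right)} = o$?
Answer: $11061357$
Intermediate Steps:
$h{\left(G \right)} = -15 + G$ ($h{\left(G \right)} = -3 + \left(-12 + G\right) = -15 + G$)
$w{\left(r,U \right)} = 1 - 29 r$ ($w{\left(r,U \right)} = - 29 r + 1 = 1 - 29 r$)
$O{\left(F \right)} = -7107779 + 6503 F$ ($O{\left(F \right)} = 7 \left(963 - 34\right) \left(F - 1093\right) = 7 \left(963 - 34\right) \left(-1093 + F\right) = 7 \cdot 929 \left(-1093 + F\right) = 7 \left(-1015397 + 929 F\right) = -7107779 + 6503 F$)
$q{\left(-246,-2201 \right)} - O{\left(w{\left(21,-45 \right)} \right)} = -246 - \left(-7107779 + 6503 \left(1 - 609\right)\right) = -246 - \left(-7107779 + 6503 \left(-608\right)\right) = -246 - \left(-7107779 - 3953824\right) = -246 - -11061603 = -246 + 11061603 = 11061357$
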